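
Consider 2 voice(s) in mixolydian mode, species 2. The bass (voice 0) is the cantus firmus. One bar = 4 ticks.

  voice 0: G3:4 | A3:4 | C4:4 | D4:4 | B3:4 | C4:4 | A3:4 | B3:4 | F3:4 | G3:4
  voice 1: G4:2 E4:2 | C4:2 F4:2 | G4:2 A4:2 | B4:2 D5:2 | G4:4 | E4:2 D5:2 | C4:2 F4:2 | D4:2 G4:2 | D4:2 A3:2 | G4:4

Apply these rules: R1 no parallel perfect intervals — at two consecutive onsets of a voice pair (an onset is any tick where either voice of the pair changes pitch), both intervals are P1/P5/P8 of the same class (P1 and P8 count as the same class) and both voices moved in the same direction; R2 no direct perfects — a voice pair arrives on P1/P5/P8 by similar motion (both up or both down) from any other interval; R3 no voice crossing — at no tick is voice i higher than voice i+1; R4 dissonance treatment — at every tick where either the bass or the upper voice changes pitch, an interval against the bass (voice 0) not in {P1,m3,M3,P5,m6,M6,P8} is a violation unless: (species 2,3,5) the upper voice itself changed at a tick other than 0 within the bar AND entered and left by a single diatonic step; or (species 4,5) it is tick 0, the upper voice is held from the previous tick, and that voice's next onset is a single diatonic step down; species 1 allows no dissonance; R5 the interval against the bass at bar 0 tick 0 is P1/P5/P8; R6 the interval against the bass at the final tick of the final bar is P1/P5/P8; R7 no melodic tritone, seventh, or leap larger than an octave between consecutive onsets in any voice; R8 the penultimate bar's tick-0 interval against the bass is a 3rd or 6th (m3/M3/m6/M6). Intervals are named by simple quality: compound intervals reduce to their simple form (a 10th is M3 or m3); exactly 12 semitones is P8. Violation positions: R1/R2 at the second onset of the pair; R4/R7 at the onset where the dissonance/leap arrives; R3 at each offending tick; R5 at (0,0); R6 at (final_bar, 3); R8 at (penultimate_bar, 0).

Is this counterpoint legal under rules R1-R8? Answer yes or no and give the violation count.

bar 0: v0=G3 v1=G4 (P8)
bar 1: v0=A3 v1=C4 (m3)
bar 2: v0=C4 v1=G4 (P5)
bar 3: v0=D4 v1=B4 (M6)
bar 4: v0=B3 v1=G4 (m6)
bar 5: v0=C4 v1=E4 (M3)
bar 6: v0=A3 v1=C4 (m3)
bar 7: v0=B3 v1=D4 (m3)
bar 8: v0=F3 v1=D4 (M6)
bar 9: v0=G3 v1=G4 (P8)
  R2 @ bar2.0: A3/F4 m6 -> C4/G4 P5 similar
  R4 @ bar5.2: C4/D5 M2 untreated
  R7 @ bar5.2: E4->D5 leap 10st
  R7 @ bar6.0: D5->C4 leap 14st
  R7 @ bar8.0: B3->F3 leap 6st
  R2 @ bar9.0: F3/A3 M3 -> G3/G4 P8 similar
  R7 @ bar9.0: A3->G4 leap 10st

No (7 violations)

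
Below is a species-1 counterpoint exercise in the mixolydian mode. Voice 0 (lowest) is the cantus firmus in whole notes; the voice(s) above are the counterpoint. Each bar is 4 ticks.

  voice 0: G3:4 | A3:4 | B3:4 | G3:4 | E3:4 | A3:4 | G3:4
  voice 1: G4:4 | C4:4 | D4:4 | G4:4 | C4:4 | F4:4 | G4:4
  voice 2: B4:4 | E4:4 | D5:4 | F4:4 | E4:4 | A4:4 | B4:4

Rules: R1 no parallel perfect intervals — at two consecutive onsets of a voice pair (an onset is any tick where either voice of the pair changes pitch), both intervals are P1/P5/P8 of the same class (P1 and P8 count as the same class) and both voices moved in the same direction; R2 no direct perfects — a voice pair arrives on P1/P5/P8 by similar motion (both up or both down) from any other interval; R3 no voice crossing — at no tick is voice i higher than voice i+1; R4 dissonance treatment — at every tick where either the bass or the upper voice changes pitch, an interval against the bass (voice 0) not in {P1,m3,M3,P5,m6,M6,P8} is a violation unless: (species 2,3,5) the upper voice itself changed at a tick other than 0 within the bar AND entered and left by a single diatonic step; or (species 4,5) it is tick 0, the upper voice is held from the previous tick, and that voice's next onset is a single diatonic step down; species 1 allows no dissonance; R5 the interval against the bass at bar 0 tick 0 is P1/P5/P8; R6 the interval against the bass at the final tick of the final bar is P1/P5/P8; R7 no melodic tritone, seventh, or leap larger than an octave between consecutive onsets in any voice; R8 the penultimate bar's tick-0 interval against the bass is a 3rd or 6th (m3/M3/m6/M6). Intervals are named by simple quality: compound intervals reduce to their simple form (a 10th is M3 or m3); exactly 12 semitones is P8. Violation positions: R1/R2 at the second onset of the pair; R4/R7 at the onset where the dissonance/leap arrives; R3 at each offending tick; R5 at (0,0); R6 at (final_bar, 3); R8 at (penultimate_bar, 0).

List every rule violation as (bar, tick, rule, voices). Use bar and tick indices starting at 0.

(0, 0, R5, (0, 2))
(2, 0, R2, (1, 2))
(2, 0, R7, (2,))
(3, 0, R3, (1, 2))
(3, 0, R4, (0, 2))
(3, 1, R3, (1, 2))
(3, 2, R3, (1, 2))
(3, 3, R3, (1, 2))
(4, 0, R2, (0, 2))
(5, 0, R1, (0, 2))
(5, 0, R8, (0, 2))
(6, 3, R6, (0, 2))

bar 0: v0=G3 v1=G4 v2=B4 downbeat M3
bar 1: v0=A3 v1=C4 v2=E4 downbeat P5
bar 2: v0=B3 v1=D4 v2=D5 downbeat m3
bar 3: v0=G3 v1=G4 v2=F4 downbeat m7
bar 4: v0=E3 v1=C4 v2=E4 downbeat P8
bar 5: v0=A3 v1=F4 v2=A4 downbeat P8
bar 6: v0=G3 v1=G4 v2=B4 downbeat M3
  -> R5 @ bar 0 tick 0 v(0, 2): opens on M3
  -> R2 @ bar 2 tick 0 v(1, 2): C4/E4 M3 -> D4/D5 P8 similar
  -> R7 @ bar 2 tick 0 v(2,): E4->D5 leap 10st
  -> R3 @ bar 3 tick 0 v(1, 2): G4 above F4
  -> R4 @ bar 3 tick 0 v(0, 2): G3/F4 m7 untreated
  -> R3 @ bar 3 tick 1 v(1, 2): G4 above F4
  -> R3 @ bar 3 tick 2 v(1, 2): G4 above F4
  -> R3 @ bar 3 tick 3 v(1, 2): G4 above F4
  -> R2 @ bar 4 tick 0 v(0, 2): G3/F4 m7 -> E3/E4 P8 similar
  -> R1 @ bar 5 tick 0 v(0, 2): E3/E4 P8 -> A3/A4 P8 similar
  -> R8 @ bar 5 tick 0 v(0, 2): penult P8 not 3rd/6th
  -> R6 @ bar 6 tick 3 v(0, 2): closes on M3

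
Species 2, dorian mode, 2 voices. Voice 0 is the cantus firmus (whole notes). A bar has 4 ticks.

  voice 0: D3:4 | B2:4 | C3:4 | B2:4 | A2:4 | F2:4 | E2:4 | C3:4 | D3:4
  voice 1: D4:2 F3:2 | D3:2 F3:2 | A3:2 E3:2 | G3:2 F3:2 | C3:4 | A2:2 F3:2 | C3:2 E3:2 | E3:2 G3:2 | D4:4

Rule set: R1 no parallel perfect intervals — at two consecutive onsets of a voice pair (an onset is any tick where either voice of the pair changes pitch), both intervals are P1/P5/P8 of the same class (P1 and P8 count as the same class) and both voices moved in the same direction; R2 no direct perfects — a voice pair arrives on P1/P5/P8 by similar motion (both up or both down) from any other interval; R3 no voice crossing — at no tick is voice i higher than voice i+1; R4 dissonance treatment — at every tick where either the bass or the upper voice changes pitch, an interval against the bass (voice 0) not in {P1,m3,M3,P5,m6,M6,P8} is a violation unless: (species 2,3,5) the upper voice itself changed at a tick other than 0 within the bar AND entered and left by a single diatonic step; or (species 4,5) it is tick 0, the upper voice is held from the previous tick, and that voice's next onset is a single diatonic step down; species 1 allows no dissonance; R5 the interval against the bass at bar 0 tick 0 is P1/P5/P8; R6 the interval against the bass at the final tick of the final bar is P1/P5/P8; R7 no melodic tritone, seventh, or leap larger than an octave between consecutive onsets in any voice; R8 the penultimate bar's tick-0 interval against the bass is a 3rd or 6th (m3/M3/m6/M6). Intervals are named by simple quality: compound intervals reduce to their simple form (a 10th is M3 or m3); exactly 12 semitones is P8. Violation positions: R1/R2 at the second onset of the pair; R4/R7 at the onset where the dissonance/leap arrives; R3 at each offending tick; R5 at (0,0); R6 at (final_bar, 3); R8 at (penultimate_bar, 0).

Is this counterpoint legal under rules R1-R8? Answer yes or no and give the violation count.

No (3 violations)

bar 0: v0=D3 v1=D4 (P8)
bar 1: v0=B2 v1=D3 (m3)
bar 2: v0=C3 v1=A3 (M6)
bar 3: v0=B2 v1=G3 (m6)
bar 4: v0=A2 v1=C3 (m3)
bar 5: v0=F2 v1=A2 (M3)
bar 6: v0=E2 v1=C3 (m6)
bar 7: v0=C3 v1=E3 (M3)
bar 8: v0=D3 v1=D4 (P8)
  R4 @ bar1.2: B2/F3 TT untreated
  R4 @ bar3.2: B2/F3 TT untreated
  R2 @ bar8.0: C3/G3 P5 -> D3/D4 P8 similar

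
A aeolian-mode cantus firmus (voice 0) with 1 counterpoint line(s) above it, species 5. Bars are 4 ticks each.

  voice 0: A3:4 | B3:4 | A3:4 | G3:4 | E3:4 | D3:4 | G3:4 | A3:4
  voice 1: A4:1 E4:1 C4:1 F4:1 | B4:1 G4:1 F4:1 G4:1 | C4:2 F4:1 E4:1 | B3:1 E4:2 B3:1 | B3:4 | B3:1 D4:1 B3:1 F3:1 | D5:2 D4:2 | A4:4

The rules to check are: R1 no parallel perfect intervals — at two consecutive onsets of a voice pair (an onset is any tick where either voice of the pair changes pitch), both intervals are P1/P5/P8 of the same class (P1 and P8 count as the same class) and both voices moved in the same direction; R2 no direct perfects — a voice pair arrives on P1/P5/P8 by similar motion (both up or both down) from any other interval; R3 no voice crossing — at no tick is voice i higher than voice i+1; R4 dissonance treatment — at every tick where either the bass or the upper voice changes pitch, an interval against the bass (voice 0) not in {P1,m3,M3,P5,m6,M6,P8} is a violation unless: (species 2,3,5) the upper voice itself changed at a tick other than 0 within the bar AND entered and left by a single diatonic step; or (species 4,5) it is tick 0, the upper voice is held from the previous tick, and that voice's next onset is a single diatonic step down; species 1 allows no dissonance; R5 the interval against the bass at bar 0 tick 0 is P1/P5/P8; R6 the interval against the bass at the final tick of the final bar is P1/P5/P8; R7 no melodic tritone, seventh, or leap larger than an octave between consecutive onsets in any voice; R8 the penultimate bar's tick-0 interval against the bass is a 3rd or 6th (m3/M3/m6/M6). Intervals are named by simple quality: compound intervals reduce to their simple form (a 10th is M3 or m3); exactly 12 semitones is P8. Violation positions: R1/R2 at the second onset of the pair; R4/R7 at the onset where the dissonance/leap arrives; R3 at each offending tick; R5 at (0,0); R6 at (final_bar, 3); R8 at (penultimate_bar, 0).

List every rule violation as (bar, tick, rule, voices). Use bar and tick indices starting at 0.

(1, 0, R2, (0, 1))
(1, 0, R7, (1,))
(5, 3, R7, (1,))
(6, 0, R2, (0, 1))
(6, 0, R7, (1,))
(6, 0, R8, (0, 1))
(7, 0, R2, (0, 1))

bar 0: v0=A3 v1=A4 downbeat P8
bar 1: v0=B3 v1=B4 downbeat P8
bar 2: v0=A3 v1=C4 downbeat m3
bar 3: v0=G3 v1=B3 downbeat M3
bar 4: v0=E3 v1=B3 downbeat P5
bar 5: v0=D3 v1=B3 downbeat M6
bar 6: v0=G3 v1=D5 downbeat P5
bar 7: v0=A3 v1=A4 downbeat P8
  -> R2 @ bar 1 tick 0 v(0, 1): A3/F4 m6 -> B3/B4 P8 similar
  -> R7 @ bar 1 tick 0 v(1,): F4->B4 leap 6st
  -> R7 @ bar 5 tick 3 v(1,): B3->F3 leap 6st
  -> R2 @ bar 6 tick 0 v(0, 1): D3/F3 m3 -> G3/D5 P5 similar
  -> R7 @ bar 6 tick 0 v(1,): F3->D5 leap 21st
  -> R8 @ bar 6 tick 0 v(0, 1): penult P5 not 3rd/6th
  -> R2 @ bar 7 tick 0 v(0, 1): G3/D4 P5 -> A3/A4 P8 similar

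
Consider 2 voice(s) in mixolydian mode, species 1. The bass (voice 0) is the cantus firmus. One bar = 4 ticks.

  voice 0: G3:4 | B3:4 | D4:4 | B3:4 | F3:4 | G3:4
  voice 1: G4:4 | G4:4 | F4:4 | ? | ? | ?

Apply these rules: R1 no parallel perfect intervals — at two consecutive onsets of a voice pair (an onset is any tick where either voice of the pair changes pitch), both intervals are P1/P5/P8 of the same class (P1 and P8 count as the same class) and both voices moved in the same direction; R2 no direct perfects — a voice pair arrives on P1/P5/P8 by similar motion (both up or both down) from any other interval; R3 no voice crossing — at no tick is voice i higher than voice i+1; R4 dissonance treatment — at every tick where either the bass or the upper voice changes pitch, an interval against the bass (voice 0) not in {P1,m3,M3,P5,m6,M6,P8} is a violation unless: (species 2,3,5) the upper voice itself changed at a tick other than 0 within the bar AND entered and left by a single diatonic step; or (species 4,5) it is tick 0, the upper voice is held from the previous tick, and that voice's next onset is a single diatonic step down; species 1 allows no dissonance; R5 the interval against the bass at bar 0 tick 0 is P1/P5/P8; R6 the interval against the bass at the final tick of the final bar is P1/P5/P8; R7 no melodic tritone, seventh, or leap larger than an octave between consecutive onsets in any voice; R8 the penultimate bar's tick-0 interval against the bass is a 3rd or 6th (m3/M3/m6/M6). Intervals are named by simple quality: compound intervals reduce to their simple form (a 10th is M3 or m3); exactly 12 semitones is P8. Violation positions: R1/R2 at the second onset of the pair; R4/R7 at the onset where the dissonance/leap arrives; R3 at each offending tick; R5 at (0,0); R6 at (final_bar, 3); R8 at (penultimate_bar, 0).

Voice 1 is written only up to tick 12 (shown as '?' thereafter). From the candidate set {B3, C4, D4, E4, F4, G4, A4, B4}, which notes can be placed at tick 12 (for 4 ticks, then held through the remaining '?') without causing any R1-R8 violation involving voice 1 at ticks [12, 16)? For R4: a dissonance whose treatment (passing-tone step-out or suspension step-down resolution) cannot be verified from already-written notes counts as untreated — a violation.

B3: violates R2,R7
C4: violates R4
D4: legal
E4: violates R4
F4: violates R4
G4: legal
A4: violates R4
B4: violates R7

{D4, G4}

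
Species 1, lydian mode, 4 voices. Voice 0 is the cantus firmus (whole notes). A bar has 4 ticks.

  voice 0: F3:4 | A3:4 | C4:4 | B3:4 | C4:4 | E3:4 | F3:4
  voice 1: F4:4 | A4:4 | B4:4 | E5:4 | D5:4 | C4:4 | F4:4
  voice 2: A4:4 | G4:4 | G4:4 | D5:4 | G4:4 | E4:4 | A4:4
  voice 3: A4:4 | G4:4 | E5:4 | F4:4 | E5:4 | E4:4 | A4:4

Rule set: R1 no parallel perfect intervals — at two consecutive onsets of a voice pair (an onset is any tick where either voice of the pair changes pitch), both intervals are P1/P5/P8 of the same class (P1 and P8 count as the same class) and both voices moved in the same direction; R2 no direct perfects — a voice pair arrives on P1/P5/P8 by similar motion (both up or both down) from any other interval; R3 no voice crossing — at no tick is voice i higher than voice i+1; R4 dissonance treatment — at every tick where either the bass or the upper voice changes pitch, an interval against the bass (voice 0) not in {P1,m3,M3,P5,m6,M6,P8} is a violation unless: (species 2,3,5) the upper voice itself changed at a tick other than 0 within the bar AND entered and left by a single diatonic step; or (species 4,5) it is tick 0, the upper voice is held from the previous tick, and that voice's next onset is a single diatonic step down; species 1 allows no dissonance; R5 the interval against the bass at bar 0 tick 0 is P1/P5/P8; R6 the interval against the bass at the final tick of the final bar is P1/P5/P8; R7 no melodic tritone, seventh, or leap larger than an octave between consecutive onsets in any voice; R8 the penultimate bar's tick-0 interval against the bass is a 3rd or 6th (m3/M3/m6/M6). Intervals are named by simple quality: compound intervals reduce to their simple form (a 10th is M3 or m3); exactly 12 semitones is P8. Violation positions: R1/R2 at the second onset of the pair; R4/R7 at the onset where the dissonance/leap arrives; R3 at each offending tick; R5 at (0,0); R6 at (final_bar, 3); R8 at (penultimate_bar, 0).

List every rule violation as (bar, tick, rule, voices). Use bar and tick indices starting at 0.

(0, 0, R5, (0, 2))
(0, 0, R5, (0, 3))
(1, 0, R1, (0, 1))
(1, 0, R1, (2, 3))
(1, 0, R3, (1, 2))
(1, 0, R4, (0, 2))
(1, 0, R4, (0, 3))
(1, 1, R3, (1, 2))
(1, 2, R3, (1, 2))
(1, 3, R3, (1, 2))
(2, 0, R3, (1, 2))
(2, 0, R4, (0, 1))
(2, 1, R3, (1, 2))
(2, 2, R3, (1, 2))
(2, 3, R3, (1, 2))
(3, 0, R3, (1, 2))
(3, 0, R3, (2, 3))
(3, 0, R4, (0, 1))
(3, 0, R4, (0, 3))
(3, 0, R7, (3,))
(3, 1, R3, (1, 2))
(3, 1, R3, (2, 3))
(3, 2, R3, (1, 2))
(3, 2, R3, (2, 3))
(3, 3, R3, (1, 2))
(3, 3, R3, (2, 3))
(4, 0, R2, (1, 2))
(4, 0, R3, (1, 2))
(4, 0, R4, (0, 1))
(4, 0, R7, (3,))
(4, 1, R3, (1, 2))
(4, 2, R3, (1, 2))
(4, 3, R3, (1, 2))
(5, 0, R2, (0, 2))
(5, 0, R2, (0, 3))
(5, 0, R2, (2, 3))
(5, 0, R7, (1,))
(5, 0, R8, (0, 2))
(5, 0, R8, (0, 3))
(6, 0, R1, (2, 3))
(6, 0, R2, (0, 1))
(6, 3, R6, (0, 2))
(6, 3, R6, (0, 3))

bar 0: v0=F3 v1=F4 v2=A4 v3=A4 downbeat M3
bar 1: v0=A3 v1=A4 v2=G4 v3=G4 downbeat m7
bar 2: v0=C4 v1=B4 v2=G4 v3=E5 downbeat M3
bar 3: v0=B3 v1=E5 v2=D5 v3=F4 downbeat TT
bar 4: v0=C4 v1=D5 v2=G4 v3=E5 downbeat M3
bar 5: v0=E3 v1=C4 v2=E4 v3=E4 downbeat P8
bar 6: v0=F3 v1=F4 v2=A4 v3=A4 downbeat M3
  -> R5 @ bar 0 tick 0 v(0, 2): opens on M3
  -> R5 @ bar 0 tick 0 v(0, 3): opens on M3
  -> R1 @ bar 1 tick 0 v(0, 1): F3/F4 P8 -> A3/A4 P8 similar
  -> R1 @ bar 1 tick 0 v(2, 3): A4/A4 P1 -> G4/G4 P1 similar
  -> R3 @ bar 1 tick 0 v(1, 2): A4 above G4
  -> R4 @ bar 1 tick 0 v(0, 2): A3/G4 m7 untreated
  -> R4 @ bar 1 tick 0 v(0, 3): A3/G4 m7 untreated
  -> R3 @ bar 1 tick 1 v(1, 2): A4 above G4
  -> R3 @ bar 1 tick 2 v(1, 2): A4 above G4
  -> R3 @ bar 1 tick 3 v(1, 2): A4 above G4
  -> R3 @ bar 2 tick 0 v(1, 2): B4 above G4
  -> R4 @ bar 2 tick 0 v(0, 1): C4/B4 M7 untreated
  -> R3 @ bar 2 tick 1 v(1, 2): B4 above G4
  -> R3 @ bar 2 tick 2 v(1, 2): B4 above G4
  -> R3 @ bar 2 tick 3 v(1, 2): B4 above G4
  -> R3 @ bar 3 tick 0 v(1, 2): E5 above D5
  -> R3 @ bar 3 tick 0 v(2, 3): D5 above F4
  -> R4 @ bar 3 tick 0 v(0, 1): B3/E5 P4 untreated
  -> R4 @ bar 3 tick 0 v(0, 3): B3/F4 TT untreated
  -> R7 @ bar 3 tick 0 v(3,): E5->F4 leap 11st
  -> R3 @ bar 3 tick 1 v(1, 2): E5 above D5
  -> R3 @ bar 3 tick 1 v(2, 3): D5 above F4
  -> R3 @ bar 3 tick 2 v(1, 2): E5 above D5
  -> R3 @ bar 3 tick 2 v(2, 3): D5 above F4
  -> R3 @ bar 3 tick 3 v(1, 2): E5 above D5
  -> R3 @ bar 3 tick 3 v(2, 3): D5 above F4
  -> R2 @ bar 4 tick 0 v(1, 2): E5/D5 M2 -> D5/G4 P5 similar
  -> R3 @ bar 4 tick 0 v(1, 2): D5 above G4
  -> R4 @ bar 4 tick 0 v(0, 1): C4/D5 M2 untreated
  -> R7 @ bar 4 tick 0 v(3,): F4->E5 leap 11st
  -> R3 @ bar 4 tick 1 v(1, 2): D5 above G4
  -> R3 @ bar 4 tick 2 v(1, 2): D5 above G4
  -> R3 @ bar 4 tick 3 v(1, 2): D5 above G4
  -> R2 @ bar 5 tick 0 v(0, 2): C4/G4 P5 -> E3/E4 P8 similar
  -> R2 @ bar 5 tick 0 v(0, 3): C4/E5 M3 -> E3/E4 P8 similar
  -> R2 @ bar 5 tick 0 v(2, 3): G4/E5 M6 -> E4/E4 P1 similar
  -> R7 @ bar 5 tick 0 v(1,): D5->C4 leap 14st
  -> R8 @ bar 5 tick 0 v(0, 2): penult P8 not 3rd/6th
  -> R8 @ bar 5 tick 0 v(0, 3): penult P8 not 3rd/6th
  -> R1 @ bar 6 tick 0 v(2, 3): E4/E4 P1 -> A4/A4 P1 similar
  -> R2 @ bar 6 tick 0 v(0, 1): E3/C4 m6 -> F3/F4 P8 similar
  -> R6 @ bar 6 tick 3 v(0, 2): closes on M3
  -> R6 @ bar 6 tick 3 v(0, 3): closes on M3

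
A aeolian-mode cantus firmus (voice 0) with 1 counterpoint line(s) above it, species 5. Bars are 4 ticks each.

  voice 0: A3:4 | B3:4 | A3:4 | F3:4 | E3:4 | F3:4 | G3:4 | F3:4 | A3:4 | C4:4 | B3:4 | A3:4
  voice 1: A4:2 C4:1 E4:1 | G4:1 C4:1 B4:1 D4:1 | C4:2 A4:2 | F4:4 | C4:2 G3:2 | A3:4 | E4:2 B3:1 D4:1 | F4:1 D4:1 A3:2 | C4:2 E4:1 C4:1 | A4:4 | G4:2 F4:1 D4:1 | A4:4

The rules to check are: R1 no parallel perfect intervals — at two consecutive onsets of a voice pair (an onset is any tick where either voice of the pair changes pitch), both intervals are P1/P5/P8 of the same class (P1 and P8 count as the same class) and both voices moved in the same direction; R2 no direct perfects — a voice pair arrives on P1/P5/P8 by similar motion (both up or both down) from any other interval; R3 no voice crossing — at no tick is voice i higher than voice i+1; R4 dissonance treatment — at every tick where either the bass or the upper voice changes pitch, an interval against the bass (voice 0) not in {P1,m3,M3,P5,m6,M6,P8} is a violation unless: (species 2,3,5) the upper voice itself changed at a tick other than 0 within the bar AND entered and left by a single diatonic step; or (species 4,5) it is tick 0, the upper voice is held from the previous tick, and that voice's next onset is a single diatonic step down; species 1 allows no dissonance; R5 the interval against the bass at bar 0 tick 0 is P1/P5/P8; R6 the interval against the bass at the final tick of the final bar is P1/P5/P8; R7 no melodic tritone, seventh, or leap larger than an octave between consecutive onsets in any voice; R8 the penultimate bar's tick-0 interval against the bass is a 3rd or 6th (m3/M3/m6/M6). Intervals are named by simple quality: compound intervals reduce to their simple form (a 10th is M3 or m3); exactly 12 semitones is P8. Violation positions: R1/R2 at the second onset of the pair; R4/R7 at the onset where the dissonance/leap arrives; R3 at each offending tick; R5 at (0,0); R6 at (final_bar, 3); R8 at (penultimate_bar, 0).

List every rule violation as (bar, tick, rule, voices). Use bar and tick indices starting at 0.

bar 0: v0=A3 v1=A4 downbeat P8
bar 1: v0=B3 v1=G4 downbeat m6
bar 2: v0=A3 v1=C4 downbeat m3
bar 3: v0=F3 v1=F4 downbeat P8
bar 4: v0=E3 v1=C4 downbeat m6
bar 5: v0=F3 v1=A3 downbeat M3
bar 6: v0=G3 v1=E4 downbeat M6
bar 7: v0=F3 v1=F4 downbeat P8
bar 8: v0=A3 v1=C4 downbeat m3
bar 9: v0=C4 v1=A4 downbeat M6
bar 10: v0=B3 v1=G4 downbeat m6
bar 11: v0=A3 v1=A4 downbeat P8
  -> R4 @ bar 1 tick 1 v(0, 1): B3/C4 m2 untreated
  -> R7 @ bar 1 tick 2 v(1,): C4->B4 leap 11st
  -> R1 @ bar 3 tick 0 v(0, 1): A3/A4 P8 -> F3/F4 P8 similar
  -> R4 @ bar 10 tick 2 v(0, 1): B3/F4 TT untreated

(1, 1, R4, (0, 1))
(1, 2, R7, (1,))
(3, 0, R1, (0, 1))
(10, 2, R4, (0, 1))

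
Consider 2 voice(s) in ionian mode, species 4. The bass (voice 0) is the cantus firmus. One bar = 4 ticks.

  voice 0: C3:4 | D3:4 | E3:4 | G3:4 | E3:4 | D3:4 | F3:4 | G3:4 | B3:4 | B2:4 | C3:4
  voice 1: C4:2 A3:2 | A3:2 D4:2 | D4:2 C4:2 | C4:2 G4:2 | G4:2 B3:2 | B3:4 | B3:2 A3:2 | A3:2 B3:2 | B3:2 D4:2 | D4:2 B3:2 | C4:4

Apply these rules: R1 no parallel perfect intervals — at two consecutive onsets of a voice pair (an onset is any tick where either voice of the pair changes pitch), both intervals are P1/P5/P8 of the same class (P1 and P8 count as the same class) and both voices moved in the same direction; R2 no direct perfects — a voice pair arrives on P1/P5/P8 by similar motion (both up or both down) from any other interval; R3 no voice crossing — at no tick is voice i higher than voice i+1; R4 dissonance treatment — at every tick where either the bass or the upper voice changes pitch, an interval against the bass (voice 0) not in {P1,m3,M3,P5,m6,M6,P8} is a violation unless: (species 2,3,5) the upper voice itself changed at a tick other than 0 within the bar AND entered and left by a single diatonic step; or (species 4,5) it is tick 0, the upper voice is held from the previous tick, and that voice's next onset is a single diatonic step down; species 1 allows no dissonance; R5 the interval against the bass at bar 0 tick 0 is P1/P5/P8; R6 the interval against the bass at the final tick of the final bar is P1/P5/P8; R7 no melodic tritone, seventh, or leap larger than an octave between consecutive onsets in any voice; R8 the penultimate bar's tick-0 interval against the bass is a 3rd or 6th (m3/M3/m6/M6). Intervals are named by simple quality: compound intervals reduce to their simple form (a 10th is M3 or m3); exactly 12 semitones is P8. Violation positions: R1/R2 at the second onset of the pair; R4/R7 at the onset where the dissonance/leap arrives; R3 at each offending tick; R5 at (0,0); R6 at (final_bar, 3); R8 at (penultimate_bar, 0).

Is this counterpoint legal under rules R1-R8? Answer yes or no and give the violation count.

No (3 violations)

bar 0: v0=C3 v1=C4 (P8)
bar 1: v0=D3 v1=A3 (P5)
bar 2: v0=E3 v1=D4 (m7)
bar 3: v0=G3 v1=C4 (P4)
bar 4: v0=E3 v1=G4 (m3)
bar 5: v0=D3 v1=B3 (M6)
bar 6: v0=F3 v1=B3 (TT)
bar 7: v0=G3 v1=A3 (M2)
bar 8: v0=B3 v1=B3 (P1)
bar 9: v0=B2 v1=D4 (m3)
bar 10: v0=C3 v1=C4 (P8)
  R4 @ bar3.0: G3/C4 P4 untreated
  R4 @ bar7.0: G3/A3 M2 untreated
  R1 @ bar10.0: B2/B3 P8 -> C3/C4 P8 similar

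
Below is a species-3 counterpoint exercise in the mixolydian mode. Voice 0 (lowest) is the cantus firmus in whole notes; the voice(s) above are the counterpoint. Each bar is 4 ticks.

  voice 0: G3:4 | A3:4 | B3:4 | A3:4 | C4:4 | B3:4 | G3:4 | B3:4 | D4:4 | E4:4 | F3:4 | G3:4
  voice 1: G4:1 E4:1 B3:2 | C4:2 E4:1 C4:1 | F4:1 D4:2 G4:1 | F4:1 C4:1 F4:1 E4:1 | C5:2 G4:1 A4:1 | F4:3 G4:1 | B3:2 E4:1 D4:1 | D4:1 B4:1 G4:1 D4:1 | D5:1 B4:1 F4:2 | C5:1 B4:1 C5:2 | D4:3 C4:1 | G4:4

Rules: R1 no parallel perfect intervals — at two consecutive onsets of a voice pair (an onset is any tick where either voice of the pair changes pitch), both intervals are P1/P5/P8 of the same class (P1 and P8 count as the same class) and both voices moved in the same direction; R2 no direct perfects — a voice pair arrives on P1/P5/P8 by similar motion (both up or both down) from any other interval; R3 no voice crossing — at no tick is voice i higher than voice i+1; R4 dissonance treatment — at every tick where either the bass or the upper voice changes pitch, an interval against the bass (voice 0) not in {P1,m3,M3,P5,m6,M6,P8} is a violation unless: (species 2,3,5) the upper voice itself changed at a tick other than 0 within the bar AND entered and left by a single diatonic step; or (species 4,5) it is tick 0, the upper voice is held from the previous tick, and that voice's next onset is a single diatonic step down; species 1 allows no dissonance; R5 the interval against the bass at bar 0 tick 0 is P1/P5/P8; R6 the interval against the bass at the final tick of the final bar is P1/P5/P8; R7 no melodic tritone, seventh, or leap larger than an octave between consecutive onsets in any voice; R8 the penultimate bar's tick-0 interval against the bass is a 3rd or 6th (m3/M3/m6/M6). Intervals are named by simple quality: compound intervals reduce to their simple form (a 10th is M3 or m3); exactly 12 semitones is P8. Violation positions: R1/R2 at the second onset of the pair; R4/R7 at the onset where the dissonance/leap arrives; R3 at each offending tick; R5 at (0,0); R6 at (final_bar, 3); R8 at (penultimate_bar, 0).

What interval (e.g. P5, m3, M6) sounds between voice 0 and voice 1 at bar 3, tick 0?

m6

voice 0=A3 voice 1=F4 -> m6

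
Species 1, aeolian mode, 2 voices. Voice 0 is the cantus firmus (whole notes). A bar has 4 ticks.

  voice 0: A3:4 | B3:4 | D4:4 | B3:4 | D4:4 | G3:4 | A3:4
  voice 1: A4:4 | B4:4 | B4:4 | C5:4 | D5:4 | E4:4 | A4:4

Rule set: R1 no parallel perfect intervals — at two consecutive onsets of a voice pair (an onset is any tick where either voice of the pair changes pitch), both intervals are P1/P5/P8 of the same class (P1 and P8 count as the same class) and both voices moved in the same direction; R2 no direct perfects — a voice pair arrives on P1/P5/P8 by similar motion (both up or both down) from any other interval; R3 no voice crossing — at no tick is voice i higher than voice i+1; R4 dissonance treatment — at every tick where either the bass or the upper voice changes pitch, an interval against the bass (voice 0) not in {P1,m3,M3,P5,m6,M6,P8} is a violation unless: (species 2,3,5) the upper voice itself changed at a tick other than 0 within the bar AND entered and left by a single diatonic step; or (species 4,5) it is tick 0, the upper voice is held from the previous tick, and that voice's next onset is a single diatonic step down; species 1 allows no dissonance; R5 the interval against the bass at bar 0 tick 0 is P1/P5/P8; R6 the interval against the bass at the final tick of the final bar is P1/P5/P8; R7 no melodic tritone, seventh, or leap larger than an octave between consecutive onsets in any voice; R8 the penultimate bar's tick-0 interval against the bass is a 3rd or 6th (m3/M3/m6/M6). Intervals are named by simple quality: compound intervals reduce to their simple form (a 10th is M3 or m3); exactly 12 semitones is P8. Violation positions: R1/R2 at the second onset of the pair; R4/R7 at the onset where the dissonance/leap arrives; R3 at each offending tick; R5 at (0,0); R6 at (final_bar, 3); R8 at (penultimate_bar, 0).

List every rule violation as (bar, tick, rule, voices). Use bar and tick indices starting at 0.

(1, 0, R1, (0, 1))
(3, 0, R4, (0, 1))
(4, 0, R2, (0, 1))
(5, 0, R7, (1,))
(6, 0, R2, (0, 1))

bar 0: v0=A3 v1=A4 downbeat P8
bar 1: v0=B3 v1=B4 downbeat P8
bar 2: v0=D4 v1=B4 downbeat M6
bar 3: v0=B3 v1=C5 downbeat m2
bar 4: v0=D4 v1=D5 downbeat P8
bar 5: v0=G3 v1=E4 downbeat M6
bar 6: v0=A3 v1=A4 downbeat P8
  -> R1 @ bar 1 tick 0 v(0, 1): A3/A4 P8 -> B3/B4 P8 similar
  -> R4 @ bar 3 tick 0 v(0, 1): B3/C5 m2 untreated
  -> R2 @ bar 4 tick 0 v(0, 1): B3/C5 m2 -> D4/D5 P8 similar
  -> R7 @ bar 5 tick 0 v(1,): D5->E4 leap 10st
  -> R2 @ bar 6 tick 0 v(0, 1): G3/E4 M6 -> A3/A4 P8 similar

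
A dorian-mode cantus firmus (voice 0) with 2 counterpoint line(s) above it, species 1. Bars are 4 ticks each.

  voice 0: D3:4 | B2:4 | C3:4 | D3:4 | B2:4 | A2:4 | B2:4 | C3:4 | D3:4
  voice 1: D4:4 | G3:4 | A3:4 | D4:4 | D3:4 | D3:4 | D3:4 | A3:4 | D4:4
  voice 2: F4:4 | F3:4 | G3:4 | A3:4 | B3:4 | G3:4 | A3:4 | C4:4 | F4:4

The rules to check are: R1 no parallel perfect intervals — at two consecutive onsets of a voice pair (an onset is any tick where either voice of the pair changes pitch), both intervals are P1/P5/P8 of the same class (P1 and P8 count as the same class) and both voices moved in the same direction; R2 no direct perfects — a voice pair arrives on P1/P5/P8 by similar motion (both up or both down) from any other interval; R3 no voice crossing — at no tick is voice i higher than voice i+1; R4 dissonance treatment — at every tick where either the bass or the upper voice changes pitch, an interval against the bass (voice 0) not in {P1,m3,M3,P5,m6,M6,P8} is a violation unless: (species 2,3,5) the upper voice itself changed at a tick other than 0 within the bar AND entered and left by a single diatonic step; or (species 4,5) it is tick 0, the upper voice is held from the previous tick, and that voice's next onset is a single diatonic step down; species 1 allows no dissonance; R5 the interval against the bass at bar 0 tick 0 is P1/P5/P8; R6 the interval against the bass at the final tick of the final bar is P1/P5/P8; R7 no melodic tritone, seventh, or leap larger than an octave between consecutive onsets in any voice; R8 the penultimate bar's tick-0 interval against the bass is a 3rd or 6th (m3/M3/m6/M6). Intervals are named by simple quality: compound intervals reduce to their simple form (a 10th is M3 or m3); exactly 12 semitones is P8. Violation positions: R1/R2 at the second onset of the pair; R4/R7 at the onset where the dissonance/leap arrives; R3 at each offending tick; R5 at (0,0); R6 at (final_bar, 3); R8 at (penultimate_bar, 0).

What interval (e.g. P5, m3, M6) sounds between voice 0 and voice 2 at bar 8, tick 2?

m3

voice 0=D3 voice 2=F4 -> m3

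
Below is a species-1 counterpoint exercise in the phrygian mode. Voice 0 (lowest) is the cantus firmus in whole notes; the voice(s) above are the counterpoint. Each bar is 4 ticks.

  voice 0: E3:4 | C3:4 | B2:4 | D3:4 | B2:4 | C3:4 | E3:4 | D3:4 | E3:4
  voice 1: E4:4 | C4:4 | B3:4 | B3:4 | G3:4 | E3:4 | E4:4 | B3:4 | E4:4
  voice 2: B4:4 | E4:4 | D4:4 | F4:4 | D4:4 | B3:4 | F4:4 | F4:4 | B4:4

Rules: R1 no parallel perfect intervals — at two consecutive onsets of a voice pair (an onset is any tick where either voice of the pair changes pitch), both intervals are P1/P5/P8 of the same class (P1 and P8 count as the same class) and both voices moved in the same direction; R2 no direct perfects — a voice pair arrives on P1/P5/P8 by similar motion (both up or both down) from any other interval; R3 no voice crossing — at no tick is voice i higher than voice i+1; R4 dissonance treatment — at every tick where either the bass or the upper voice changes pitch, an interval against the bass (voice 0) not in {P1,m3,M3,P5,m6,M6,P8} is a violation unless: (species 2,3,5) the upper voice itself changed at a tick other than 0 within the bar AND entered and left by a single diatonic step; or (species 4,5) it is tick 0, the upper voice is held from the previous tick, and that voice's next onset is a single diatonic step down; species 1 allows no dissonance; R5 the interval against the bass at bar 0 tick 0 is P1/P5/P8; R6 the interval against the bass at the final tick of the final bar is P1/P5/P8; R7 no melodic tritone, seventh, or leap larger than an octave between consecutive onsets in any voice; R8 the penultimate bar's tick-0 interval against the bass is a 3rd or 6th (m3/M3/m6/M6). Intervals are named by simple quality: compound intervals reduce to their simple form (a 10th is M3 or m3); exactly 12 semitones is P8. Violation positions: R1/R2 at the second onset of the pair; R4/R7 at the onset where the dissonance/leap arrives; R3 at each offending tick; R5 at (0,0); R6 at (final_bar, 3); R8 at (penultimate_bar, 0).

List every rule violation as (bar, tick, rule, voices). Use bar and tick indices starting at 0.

(1, 0, R1, (0, 1))
(2, 0, R1, (0, 1))
(4, 0, R2, (1, 2))
(5, 0, R1, (1, 2))
(5, 0, R4, (0, 2))
(6, 0, R2, (0, 1))
(6, 0, R4, (0, 2))
(6, 0, R7, (2,))
(8, 0, R2, (0, 1))
(8, 0, R2, (0, 2))
(8, 0, R2, (1, 2))
(8, 0, R7, (2,))

bar 0: v0=E3 v1=E4 v2=B4 downbeat P5
bar 1: v0=C3 v1=C4 v2=E4 downbeat M3
bar 2: v0=B2 v1=B3 v2=D4 downbeat m3
bar 3: v0=D3 v1=B3 v2=F4 downbeat m3
bar 4: v0=B2 v1=G3 v2=D4 downbeat m3
bar 5: v0=C3 v1=E3 v2=B3 downbeat M7
bar 6: v0=E3 v1=E4 v2=F4 downbeat m2
bar 7: v0=D3 v1=B3 v2=F4 downbeat m3
bar 8: v0=E3 v1=E4 v2=B4 downbeat P5
  -> R1 @ bar 1 tick 0 v(0, 1): E3/E4 P8 -> C3/C4 P8 similar
  -> R1 @ bar 2 tick 0 v(0, 1): C3/C4 P8 -> B2/B3 P8 similar
  -> R2 @ bar 4 tick 0 v(1, 2): B3/F4 TT -> G3/D4 P5 similar
  -> R1 @ bar 5 tick 0 v(1, 2): G3/D4 P5 -> E3/B3 P5 similar
  -> R4 @ bar 5 tick 0 v(0, 2): C3/B3 M7 untreated
  -> R2 @ bar 6 tick 0 v(0, 1): C3/E3 M3 -> E3/E4 P8 similar
  -> R4 @ bar 6 tick 0 v(0, 2): E3/F4 m2 untreated
  -> R7 @ bar 6 tick 0 v(2,): B3->F4 leap 6st
  -> R2 @ bar 8 tick 0 v(0, 1): D3/B3 M6 -> E3/E4 P8 similar
  -> R2 @ bar 8 tick 0 v(0, 2): D3/F4 m3 -> E3/B4 P5 similar
  -> R2 @ bar 8 tick 0 v(1, 2): B3/F4 TT -> E4/B4 P5 similar
  -> R7 @ bar 8 tick 0 v(2,): F4->B4 leap 6st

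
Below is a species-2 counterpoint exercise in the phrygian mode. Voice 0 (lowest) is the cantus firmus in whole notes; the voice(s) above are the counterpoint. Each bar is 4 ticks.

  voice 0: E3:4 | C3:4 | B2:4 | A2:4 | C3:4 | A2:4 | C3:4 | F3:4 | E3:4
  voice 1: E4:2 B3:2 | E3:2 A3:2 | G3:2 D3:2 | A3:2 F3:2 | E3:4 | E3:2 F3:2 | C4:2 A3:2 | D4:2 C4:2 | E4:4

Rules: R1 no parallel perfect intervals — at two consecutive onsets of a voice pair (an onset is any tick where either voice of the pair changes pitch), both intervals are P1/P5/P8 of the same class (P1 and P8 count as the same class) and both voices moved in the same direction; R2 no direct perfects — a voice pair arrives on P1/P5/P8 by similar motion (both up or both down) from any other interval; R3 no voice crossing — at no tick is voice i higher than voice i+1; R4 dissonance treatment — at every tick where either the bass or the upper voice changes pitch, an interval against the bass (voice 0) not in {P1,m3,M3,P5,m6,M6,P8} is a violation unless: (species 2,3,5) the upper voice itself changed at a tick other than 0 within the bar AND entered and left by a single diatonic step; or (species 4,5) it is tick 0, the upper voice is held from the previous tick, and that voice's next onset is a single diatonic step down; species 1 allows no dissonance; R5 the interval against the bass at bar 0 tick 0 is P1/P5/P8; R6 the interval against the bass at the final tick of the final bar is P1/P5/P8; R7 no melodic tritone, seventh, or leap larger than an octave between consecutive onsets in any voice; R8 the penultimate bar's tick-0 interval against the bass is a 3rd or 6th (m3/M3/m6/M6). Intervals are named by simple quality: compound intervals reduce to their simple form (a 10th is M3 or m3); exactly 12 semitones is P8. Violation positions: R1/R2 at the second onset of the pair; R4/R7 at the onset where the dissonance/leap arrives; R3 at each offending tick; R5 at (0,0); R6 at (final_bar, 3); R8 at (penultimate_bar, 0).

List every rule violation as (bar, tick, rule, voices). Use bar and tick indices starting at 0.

(6, 0, R2, (0, 1))

bar 0: v0=E3 v1=E4 downbeat P8
bar 1: v0=C3 v1=E3 downbeat M3
bar 2: v0=B2 v1=G3 downbeat m6
bar 3: v0=A2 v1=A3 downbeat P8
bar 4: v0=C3 v1=E3 downbeat M3
bar 5: v0=A2 v1=E3 downbeat P5
bar 6: v0=C3 v1=C4 downbeat P8
bar 7: v0=F3 v1=D4 downbeat M6
bar 8: v0=E3 v1=E4 downbeat P8
  -> R2 @ bar 6 tick 0 v(0, 1): A2/F3 m6 -> C3/C4 P8 similar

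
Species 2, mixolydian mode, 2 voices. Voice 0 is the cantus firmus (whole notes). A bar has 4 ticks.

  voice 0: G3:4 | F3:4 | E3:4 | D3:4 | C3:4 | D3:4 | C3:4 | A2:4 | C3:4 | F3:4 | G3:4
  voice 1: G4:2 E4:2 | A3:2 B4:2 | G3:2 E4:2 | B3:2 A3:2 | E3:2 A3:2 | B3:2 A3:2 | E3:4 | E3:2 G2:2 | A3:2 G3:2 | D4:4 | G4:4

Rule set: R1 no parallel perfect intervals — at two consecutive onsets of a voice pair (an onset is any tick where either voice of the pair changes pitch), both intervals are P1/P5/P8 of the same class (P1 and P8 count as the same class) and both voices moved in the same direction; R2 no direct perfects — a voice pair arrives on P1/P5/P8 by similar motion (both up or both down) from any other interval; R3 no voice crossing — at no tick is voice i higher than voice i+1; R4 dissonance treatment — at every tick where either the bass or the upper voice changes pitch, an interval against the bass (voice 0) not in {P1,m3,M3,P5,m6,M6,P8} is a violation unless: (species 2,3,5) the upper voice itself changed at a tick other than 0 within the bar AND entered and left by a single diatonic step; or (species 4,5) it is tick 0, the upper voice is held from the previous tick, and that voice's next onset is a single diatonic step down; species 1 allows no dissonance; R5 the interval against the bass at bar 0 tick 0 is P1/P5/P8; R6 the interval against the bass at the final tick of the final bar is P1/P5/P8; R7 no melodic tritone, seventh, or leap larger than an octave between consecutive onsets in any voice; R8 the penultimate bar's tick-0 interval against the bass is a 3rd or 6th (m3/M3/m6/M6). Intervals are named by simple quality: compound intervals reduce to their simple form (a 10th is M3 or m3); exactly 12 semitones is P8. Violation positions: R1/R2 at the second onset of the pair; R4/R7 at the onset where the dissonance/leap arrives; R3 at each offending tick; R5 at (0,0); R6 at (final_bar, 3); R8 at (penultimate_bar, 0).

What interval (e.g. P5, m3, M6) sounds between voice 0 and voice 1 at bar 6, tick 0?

M3

voice 0=C3 voice 1=E3 -> M3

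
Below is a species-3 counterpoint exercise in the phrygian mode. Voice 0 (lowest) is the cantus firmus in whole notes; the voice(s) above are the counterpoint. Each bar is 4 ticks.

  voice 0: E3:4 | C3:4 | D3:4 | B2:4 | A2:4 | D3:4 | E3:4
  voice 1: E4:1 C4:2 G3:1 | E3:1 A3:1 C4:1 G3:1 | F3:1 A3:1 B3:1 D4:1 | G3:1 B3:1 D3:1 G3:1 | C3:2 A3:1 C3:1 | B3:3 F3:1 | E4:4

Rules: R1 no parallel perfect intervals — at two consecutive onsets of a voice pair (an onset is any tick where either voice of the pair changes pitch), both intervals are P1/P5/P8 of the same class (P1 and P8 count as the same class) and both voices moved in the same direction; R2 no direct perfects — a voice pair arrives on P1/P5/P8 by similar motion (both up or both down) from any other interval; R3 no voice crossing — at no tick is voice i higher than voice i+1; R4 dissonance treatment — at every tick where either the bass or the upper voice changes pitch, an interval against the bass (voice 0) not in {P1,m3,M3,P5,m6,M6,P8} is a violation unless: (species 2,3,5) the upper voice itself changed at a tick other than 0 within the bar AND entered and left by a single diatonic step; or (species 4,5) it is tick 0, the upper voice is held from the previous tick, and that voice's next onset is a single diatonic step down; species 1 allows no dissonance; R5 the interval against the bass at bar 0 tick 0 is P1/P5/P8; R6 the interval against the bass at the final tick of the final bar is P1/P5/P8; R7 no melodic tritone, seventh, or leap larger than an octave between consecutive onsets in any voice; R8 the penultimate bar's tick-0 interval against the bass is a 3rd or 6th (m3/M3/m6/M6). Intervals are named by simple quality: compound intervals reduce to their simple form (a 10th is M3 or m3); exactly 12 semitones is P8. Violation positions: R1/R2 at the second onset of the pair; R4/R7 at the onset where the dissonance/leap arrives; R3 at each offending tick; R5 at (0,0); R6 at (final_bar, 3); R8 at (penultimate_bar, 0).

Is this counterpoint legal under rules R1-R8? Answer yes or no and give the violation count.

bar 0: v0=E3 v1=E4 (P8)
bar 1: v0=C3 v1=E3 (M3)
bar 2: v0=D3 v1=F3 (m3)
bar 3: v0=B2 v1=G3 (m6)
bar 4: v0=A2 v1=C3 (m3)
bar 5: v0=D3 v1=B3 (M6)
bar 6: v0=E3 v1=E4 (P8)
  R7 @ bar5.0: C3->B3 leap 11st
  R7 @ bar5.3: B3->F3 leap 6st
  R2 @ bar6.0: D3/F3 m3 -> E3/E4 P8 similar
  R7 @ bar6.0: F3->E4 leap 11st

No (4 violations)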